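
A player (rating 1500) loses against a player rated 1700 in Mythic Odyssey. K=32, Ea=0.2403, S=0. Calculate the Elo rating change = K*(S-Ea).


Elo update: delta = K * (S - Ea), where S = 0 (loses)
S - Ea = 0 - 0.2403 = -0.2403
Rating change = 32 * -0.2403
= -7.69

-7.69 rating points


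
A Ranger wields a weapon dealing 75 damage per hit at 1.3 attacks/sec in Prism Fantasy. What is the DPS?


DPS = damage * attack_speed
= 75 * 1.3
= 97.5

97.5 DPS


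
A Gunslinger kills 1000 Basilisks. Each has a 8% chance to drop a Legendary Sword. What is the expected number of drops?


Expected drops = kills * (drop_rate / 100)
= 1000 * (8 / 100)
= 1000 * 0.08
= 80.0

80.0 drops


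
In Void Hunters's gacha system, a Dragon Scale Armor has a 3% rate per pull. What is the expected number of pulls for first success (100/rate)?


Expected pulls for a geometric distribution = 1/p = 100 / rate%
= 100 / 3
= 33.33

33.33 pulls


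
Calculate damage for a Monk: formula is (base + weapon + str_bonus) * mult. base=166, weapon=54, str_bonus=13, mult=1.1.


Sum base + weapon + str = 166 + 54 + 13 = 233
Multiply by 1.1:
233 * 1.1 = 256.3

256.3 damage


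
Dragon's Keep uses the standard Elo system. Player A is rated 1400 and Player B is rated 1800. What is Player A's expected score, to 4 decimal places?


Elo expected score: Ea = 1/(1 + 10^((Rb-Ra)/400))
Rb - Ra = 1800 - 1400 = 400
(Rb-Ra)/400 = 400/400 = 1.0
10^1.0 = 10.0
Ea = 1/(1 + 10.0) = 1/11.0 = 0.0909

0.0909


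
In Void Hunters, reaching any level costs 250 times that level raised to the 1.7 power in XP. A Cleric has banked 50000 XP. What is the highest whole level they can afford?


XP = 250 * level^1.7, so level = (XP / 250)^(1/1.7)
= (50000 / 250)^(1/1.7)
= 200.0^0.5882
= 22.5708
Floor: level = 22

level 22


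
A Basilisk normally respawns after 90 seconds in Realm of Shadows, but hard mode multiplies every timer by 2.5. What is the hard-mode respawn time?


Respawn time = base * multiplier
= 90 * 2.5
= 225.0 seconds

225.0 seconds


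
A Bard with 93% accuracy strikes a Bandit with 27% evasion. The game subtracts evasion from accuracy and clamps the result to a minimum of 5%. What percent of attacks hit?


accuracy - evasion = 93 - 27 = 66
Apply floor: max(66, 5) = 66
Hit chance = 66%

66%


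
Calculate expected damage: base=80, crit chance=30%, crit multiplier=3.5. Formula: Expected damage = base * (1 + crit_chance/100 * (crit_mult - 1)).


E[dmg] = base * (1 + crit_chance * (crit_mult - 1))
cc as decimal = 30/100 = 0.3
cm - 1 = 3.5 - 1 = 2.5
Bonus factor = 0.3 * 2.5 = 0.75
Total multiplier = 1 + 0.75 = 1.75
Expected damage = 80 * 1.75 = 140.00

140.00 damage


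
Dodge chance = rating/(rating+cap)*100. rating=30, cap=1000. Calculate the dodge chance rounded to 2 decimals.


dodge% = 30 / (30 + 1000) * 100
= 30 / 1030 * 100
= 0.029126 * 100
= 2.91%

2.91%


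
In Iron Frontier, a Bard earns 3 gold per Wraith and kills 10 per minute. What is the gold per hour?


Gold per minute = 3 * 10 = 30
Gold per hour = 30 * 60 = 1800

1800 gold/hour


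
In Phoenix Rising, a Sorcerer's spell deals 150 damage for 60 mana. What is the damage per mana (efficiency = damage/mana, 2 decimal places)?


Efficiency = damage / mana
= 150 / 60
= 2.50

2.50 dmg/mana


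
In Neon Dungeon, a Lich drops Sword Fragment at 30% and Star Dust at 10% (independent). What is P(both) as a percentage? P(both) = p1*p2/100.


For independent events, P(both) = P(A) * P(B)
= 30% * 10%
= 300 / 100 %
= 3.0%

3.0%


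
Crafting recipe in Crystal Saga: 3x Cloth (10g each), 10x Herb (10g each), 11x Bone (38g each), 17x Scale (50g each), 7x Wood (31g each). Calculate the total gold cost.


Cost breakdown:
  Cloth: 3 * 10 = 30
  Herb: 10 * 10 = 100
  Bone: 11 * 38 = 418
  Scale: 17 * 50 = 850
  Wood: 7 * 31 = 217
Total = 30 + 100 + 418 + 850 + 217 = 1615

1615 gold


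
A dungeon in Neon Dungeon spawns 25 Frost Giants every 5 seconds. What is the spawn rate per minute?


Spawns per minute = count * (60 / interval)
= 25 * (60 / 5)
= 25 * 12.0
= 300.0

300.0 per minute


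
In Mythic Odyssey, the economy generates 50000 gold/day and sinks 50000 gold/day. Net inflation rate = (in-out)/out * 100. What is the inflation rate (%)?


Net gold = 50000 - 50000 = 0
Inflation rate = net / sunk * 100 = 0 / 50000 * 100
= 0.0 * 100
= 0.00%

0.00%


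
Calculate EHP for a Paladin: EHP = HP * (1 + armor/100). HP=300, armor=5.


EHP = 300 * (1 + 5/100)
= 300 * (1 + 0.05)
= 300 * 1.05
= 315.0

315.0 EHP


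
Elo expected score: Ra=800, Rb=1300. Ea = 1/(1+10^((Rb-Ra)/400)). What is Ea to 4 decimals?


Elo expected score: Ea = 1/(1 + 10^((Rb-Ra)/400))
Rb - Ra = 1300 - 800 = 500
(Rb-Ra)/400 = 500/400 = 1.25
10^1.25 = 17.782794
Ea = 1/(1 + 17.782794) = 1/18.782794 = 0.0532

0.0532


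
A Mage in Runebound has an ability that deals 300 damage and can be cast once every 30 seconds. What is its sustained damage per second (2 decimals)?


DPS = damage / cooldown
= 300 / 30
= 10.00

10.00 DPS


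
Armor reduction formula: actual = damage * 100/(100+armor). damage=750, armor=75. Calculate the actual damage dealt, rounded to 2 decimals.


actual = 750 * 100 / (100 + 75)
= 750 * 100 / 175
= 75000 / 175
= 428.57

428.57 damage


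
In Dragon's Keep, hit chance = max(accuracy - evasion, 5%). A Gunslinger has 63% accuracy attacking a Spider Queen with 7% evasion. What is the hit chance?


accuracy - evasion = 63 - 7 = 56
Apply floor: max(56, 5) = 56
Hit chance = 56%

56%


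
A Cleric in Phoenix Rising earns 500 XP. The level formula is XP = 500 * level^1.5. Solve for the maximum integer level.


XP = 500 * level^1.5, so level = (XP / 500)^(1/1.5)
= (500 / 500)^(1/1.5)
= 1.0^0.6667
= 1.0
Floor: level = 1

level 1


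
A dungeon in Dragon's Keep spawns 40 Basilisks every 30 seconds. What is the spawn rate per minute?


Spawns per minute = count * (60 / interval)
= 40 * (60 / 30)
= 40 * 2.0
= 80.0

80.0 per minute


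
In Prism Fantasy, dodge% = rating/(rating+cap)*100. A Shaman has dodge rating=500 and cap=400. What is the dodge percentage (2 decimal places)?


dodge% = 500 / (500 + 400) * 100
= 500 / 900 * 100
= 0.555556 * 100
= 55.56%

55.56%


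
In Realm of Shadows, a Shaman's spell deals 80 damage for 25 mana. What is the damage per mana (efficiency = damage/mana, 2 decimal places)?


Efficiency = damage / mana
= 80 / 25
= 3.20

3.20 dmg/mana


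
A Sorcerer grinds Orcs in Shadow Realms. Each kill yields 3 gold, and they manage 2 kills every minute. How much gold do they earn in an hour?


Gold per minute = 3 * 2 = 6
Gold per hour = 6 * 60 = 360

360 gold/hour


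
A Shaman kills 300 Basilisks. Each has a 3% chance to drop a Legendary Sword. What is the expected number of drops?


Expected drops = kills * (drop_rate / 100)
= 300 * (3 / 100)
= 300 * 0.03
= 9.0

9.0 drops


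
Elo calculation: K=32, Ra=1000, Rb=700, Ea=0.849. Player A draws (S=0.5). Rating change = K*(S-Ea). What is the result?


Elo update: delta = K * (S - Ea), where S = 0.5 (draws)
S - Ea = 0.5 - 0.849 = -0.349
Rating change = 32 * -0.349
= -11.17

-11.17 rating points


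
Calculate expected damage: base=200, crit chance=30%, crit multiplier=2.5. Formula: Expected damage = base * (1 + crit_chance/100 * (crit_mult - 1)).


E[dmg] = base * (1 + crit_chance * (crit_mult - 1))
cc as decimal = 30/100 = 0.3
cm - 1 = 2.5 - 1 = 1.5
Bonus factor = 0.3 * 1.5 = 0.45
Total multiplier = 1 + 0.45 = 1.45
Expected damage = 200 * 1.45 = 290.00

290.00 damage


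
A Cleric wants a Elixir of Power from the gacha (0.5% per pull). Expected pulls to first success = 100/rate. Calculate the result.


Expected pulls for a geometric distribution = 1/p = 100 / rate%
= 100 / 0.5
= 200.0

200.0 pulls


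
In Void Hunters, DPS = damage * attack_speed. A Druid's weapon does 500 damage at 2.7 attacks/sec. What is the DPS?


DPS = damage * attack_speed
= 500 * 2.7
= 1350.0

1350.0 DPS


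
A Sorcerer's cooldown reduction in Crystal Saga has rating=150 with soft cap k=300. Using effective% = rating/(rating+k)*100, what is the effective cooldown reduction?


effective% = rating / (rating + k) * 100
= 150 / (150 + 300) * 100
= 150 / 450 * 100
= 0.333333 * 100
= 33.33%

33.33%


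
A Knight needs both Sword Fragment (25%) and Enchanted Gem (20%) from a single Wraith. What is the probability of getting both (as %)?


For independent events, P(both) = P(A) * P(B)
= 25% * 20%
= 500 / 100 %
= 5.0%

5.0%


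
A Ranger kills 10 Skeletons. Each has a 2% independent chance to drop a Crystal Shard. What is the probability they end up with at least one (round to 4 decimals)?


P(at least one) = 1 - P(none) = 1 - (1-p)^n
p = 2/100 = 0.02
1 - p = 0.98
(1 - p)^10 = 0.98^10 = 0.817073
P(at least one) = 1 - 0.817073 = 0.1829

0.1829


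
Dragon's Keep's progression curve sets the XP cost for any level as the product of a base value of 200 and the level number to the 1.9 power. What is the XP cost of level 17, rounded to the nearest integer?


XP = 200 * level^1.9
Substitute level = 17:
XP = 200 * 17^1.9
= 200 * 217.6973
= 43539

43539 XP


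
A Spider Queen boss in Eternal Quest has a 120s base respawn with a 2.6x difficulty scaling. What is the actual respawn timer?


Respawn time = base * multiplier
= 120 * 2.6
= 312.0 seconds

312.0 seconds


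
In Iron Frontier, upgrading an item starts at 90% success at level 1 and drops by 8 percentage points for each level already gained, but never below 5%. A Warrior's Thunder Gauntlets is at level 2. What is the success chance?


raw_rate = 90 - 8 * (2 - 1)
= 90 - 8 * 1
= 90 - 8
= 82
Apply floor: max(82, 5) = 82%

82%


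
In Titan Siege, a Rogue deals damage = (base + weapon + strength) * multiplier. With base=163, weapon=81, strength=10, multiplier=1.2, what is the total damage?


Sum base + weapon + str = 163 + 81 + 10 = 254
Multiply by 1.2:
254 * 1.2 = 304.8

304.8 damage


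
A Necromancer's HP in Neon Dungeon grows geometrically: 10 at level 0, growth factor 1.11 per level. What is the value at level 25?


value = base * growth^level
= 10 * 1.11^25
= 10 * 13.585464
= 135.85

135.85 HP


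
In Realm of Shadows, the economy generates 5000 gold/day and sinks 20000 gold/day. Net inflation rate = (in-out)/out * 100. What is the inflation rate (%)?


Net gold = 5000 - 20000 = -15000
Inflation rate = net / sunk * 100 = -15000 / 20000 * 100
= -0.75 * 100
= -75.00%

-75.00%


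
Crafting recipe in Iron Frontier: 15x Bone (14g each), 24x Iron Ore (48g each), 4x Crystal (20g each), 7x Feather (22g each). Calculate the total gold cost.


Cost breakdown:
  Bone: 15 * 14 = 210
  Iron Ore: 24 * 48 = 1152
  Crystal: 4 * 20 = 80
  Feather: 7 * 22 = 154
Total = 210 + 1152 + 80 + 154 = 1596

1596 gold


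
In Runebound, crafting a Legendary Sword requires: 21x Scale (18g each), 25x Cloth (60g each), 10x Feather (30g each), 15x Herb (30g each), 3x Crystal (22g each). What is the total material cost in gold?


Cost breakdown:
  Scale: 21 * 18 = 378
  Cloth: 25 * 60 = 1500
  Feather: 10 * 30 = 300
  Herb: 15 * 30 = 450
  Crystal: 3 * 22 = 66
Total = 378 + 1500 + 300 + 450 + 66 = 2694

2694 gold


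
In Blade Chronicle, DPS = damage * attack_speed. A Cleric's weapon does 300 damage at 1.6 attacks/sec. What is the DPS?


DPS = damage * attack_speed
= 300 * 1.6
= 480.0

480.0 DPS


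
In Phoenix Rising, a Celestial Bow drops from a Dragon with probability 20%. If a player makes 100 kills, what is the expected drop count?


Expected drops = kills * (drop_rate / 100)
= 100 * (20 / 100)
= 100 * 0.2
= 20.0

20.0 drops


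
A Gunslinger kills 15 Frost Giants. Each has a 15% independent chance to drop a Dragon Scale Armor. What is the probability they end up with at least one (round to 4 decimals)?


P(at least one) = 1 - P(none) = 1 - (1-p)^n
p = 15/100 = 0.15
1 - p = 0.85
(1 - p)^15 = 0.85^15 = 0.087354
P(at least one) = 1 - 0.087354 = 0.9126

0.9126


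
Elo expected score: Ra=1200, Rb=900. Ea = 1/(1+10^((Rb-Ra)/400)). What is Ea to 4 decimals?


Elo expected score: Ea = 1/(1 + 10^((Rb-Ra)/400))
Rb - Ra = 900 - 1200 = -300
(Rb-Ra)/400 = -300/400 = -0.75
10^-0.75 = 0.177828
Ea = 1/(1 + 0.177828) = 1/1.177828 = 0.8490

0.8490


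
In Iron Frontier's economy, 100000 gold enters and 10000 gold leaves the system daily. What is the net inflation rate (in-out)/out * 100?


Net gold = 100000 - 10000 = 90000
Inflation rate = net / sunk * 100 = 90000 / 10000 * 100
= 9.0 * 100
= 900.00%

900.00%


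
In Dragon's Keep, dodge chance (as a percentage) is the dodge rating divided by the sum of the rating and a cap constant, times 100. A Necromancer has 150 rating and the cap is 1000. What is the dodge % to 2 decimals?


dodge% = 150 / (150 + 1000) * 100
= 150 / 1150 * 100
= 0.130435 * 100
= 13.04%

13.04%


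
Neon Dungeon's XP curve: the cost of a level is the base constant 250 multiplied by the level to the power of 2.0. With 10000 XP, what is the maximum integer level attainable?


XP = 250 * level^2.0, so level = (XP / 250)^(1/2.0)
= (10000 / 250)^(1/2.0)
= 40.0^0.5
= 6.3246
Floor: level = 6

level 6


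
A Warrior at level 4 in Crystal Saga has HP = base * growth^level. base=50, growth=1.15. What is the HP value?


value = base * growth^level
= 50 * 1.15^4
= 50 * 1.749006
= 87.45

87.45 HP


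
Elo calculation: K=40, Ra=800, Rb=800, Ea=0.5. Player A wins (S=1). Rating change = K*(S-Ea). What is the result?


Elo update: delta = K * (S - Ea), where S = 1 (wins)
S - Ea = 1 - 0.5 = 0.5
Rating change = 40 * 0.5
= 20.00

20.00 rating points


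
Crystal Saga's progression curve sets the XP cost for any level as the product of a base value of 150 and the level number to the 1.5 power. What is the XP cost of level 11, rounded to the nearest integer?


XP = 150 * level^1.5
Substitute level = 11:
XP = 150 * 11^1.5
= 150 * 36.4829
= 5472

5472 XP


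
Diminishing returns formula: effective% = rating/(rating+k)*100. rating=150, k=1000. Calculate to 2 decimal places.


effective% = rating / (rating + k) * 100
= 150 / (150 + 1000) * 100
= 150 / 1150 * 100
= 0.130435 * 100
= 13.04%

13.04%


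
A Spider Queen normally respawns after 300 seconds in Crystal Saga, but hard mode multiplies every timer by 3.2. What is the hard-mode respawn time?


Respawn time = base * multiplier
= 300 * 3.2
= 960.0 seconds

960.0 seconds


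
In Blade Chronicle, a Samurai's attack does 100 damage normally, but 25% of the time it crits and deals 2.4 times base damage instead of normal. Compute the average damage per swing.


E[dmg] = base * (1 + crit_chance * (crit_mult - 1))
cc as decimal = 25/100 = 0.25
cm - 1 = 2.4 - 1 = 1.4
Bonus factor = 0.25 * 1.4 = 0.35
Total multiplier = 1 + 0.35 = 1.35
Expected damage = 100 * 1.35 = 135.00

135.00 damage


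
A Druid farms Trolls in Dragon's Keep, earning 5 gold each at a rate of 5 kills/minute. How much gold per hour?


Gold per minute = 5 * 5 = 25
Gold per hour = 25 * 60 = 1500

1500 gold/hour


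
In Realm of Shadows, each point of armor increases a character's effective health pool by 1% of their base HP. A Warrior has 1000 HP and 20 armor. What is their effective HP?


EHP = 1000 * (1 + 20/100)
= 1000 * (1 + 0.2)
= 1000 * 1.2
= 1200.0

1200.0 EHP


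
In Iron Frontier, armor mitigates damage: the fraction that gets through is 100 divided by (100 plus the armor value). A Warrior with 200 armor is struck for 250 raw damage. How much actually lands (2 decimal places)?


actual = 250 * 100 / (100 + 200)
= 250 * 100 / 300
= 25000 / 300
= 83.33

83.33 damage


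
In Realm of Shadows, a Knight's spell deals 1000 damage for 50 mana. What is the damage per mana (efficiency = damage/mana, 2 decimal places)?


Efficiency = damage / mana
= 1000 / 50
= 20.00

20.00 dmg/mana


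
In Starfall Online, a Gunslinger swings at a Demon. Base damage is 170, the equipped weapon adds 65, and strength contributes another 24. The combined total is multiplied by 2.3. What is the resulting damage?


Sum base + weapon + str = 170 + 65 + 24 = 259
Multiply by 2.3:
259 * 2.3 = 595.7

595.7 damage


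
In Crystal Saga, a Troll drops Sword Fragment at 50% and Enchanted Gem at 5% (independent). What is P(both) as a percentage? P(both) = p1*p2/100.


For independent events, P(both) = P(A) * P(B)
= 50% * 5%
= 250 / 100 %
= 2.5%

2.5%


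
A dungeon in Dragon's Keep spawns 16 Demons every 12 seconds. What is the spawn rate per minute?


Spawns per minute = count * (60 / interval)
= 16 * (60 / 12)
= 16 * 5.0
= 80.0

80.0 per minute


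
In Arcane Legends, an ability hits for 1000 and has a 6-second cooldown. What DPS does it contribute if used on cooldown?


DPS = damage / cooldown
= 1000 / 6
= 166.67

166.67 DPS


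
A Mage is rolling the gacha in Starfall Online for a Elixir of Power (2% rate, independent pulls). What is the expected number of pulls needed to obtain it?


Expected pulls for a geometric distribution = 1/p = 100 / rate%
= 100 / 2
= 50.0

50.0 pulls


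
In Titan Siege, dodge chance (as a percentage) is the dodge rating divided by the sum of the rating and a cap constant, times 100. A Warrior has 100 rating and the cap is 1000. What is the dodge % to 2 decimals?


dodge% = 100 / (100 + 1000) * 100
= 100 / 1100 * 100
= 0.090909 * 100
= 9.09%

9.09%


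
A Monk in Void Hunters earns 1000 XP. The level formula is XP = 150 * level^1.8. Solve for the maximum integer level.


XP = 150 * level^1.8, so level = (XP / 150)^(1/1.8)
= (1000 / 150)^(1/1.8)
= 6.6667^0.5556
= 2.869
Floor: level = 2

level 2


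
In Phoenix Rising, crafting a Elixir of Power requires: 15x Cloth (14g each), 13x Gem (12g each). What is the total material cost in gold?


Cost breakdown:
  Cloth: 15 * 14 = 210
  Gem: 13 * 12 = 156
Total = 210 + 156 = 366

366 gold


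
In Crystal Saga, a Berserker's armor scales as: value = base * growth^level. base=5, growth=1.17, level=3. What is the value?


value = base * growth^level
= 5 * 1.17^3
= 5 * 1.601613
= 8.01

8.01 armor


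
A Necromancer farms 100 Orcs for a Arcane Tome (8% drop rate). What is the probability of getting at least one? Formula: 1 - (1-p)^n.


P(at least one) = 1 - P(none) = 1 - (1-p)^n
p = 8/100 = 0.08
1 - p = 0.92
(1 - p)^100 = 0.92^100 = 0.000239
P(at least one) = 1 - 0.000239 = 0.9998

0.9998


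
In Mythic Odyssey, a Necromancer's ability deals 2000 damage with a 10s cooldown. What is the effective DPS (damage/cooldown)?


DPS = damage / cooldown
= 2000 / 10
= 200.00

200.00 DPS


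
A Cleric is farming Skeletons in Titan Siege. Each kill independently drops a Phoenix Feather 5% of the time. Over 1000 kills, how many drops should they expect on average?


Expected drops = kills * (drop_rate / 100)
= 1000 * (5 / 100)
= 1000 * 0.05
= 50.0

50.0 drops


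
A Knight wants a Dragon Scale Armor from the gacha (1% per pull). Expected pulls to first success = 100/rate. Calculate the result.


Expected pulls for a geometric distribution = 1/p = 100 / rate%
= 100 / 1
= 100.0

100.0 pulls


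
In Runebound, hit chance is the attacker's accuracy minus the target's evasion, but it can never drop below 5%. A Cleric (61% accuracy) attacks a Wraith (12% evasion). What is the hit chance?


accuracy - evasion = 61 - 12 = 49
Apply floor: max(49, 5) = 49
Hit chance = 49%

49%


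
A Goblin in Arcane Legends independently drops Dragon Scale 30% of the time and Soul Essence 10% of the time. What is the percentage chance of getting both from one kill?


For independent events, P(both) = P(A) * P(B)
= 30% * 10%
= 300 / 100 %
= 3.0%

3.0%


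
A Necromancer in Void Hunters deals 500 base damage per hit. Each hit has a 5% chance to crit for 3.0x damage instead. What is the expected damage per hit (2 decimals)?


E[dmg] = base * (1 + crit_chance * (crit_mult - 1))
cc as decimal = 5/100 = 0.05
cm - 1 = 3.0 - 1 = 2.0
Bonus factor = 0.05 * 2.0 = 0.1
Total multiplier = 1 + 0.1 = 1.1
Expected damage = 500 * 1.1 = 550.00

550.00 damage


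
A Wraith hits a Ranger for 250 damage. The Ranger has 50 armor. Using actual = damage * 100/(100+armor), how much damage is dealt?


actual = 250 * 100 / (100 + 50)
= 250 * 100 / 150
= 25000 / 150
= 166.67

166.67 damage


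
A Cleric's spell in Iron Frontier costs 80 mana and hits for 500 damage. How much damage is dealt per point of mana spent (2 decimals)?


Efficiency = damage / mana
= 500 / 80
= 6.25

6.25 dmg/mana


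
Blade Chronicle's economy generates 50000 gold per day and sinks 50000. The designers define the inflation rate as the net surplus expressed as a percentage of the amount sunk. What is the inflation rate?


Net gold = 50000 - 50000 = 0
Inflation rate = net / sunk * 100 = 0 / 50000 * 100
= 0.0 * 100
= 0.00%

0.00%


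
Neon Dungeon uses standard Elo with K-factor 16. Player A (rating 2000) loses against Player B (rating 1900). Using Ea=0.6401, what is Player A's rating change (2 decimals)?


Elo update: delta = K * (S - Ea), where S = 0 (loses)
S - Ea = 0 - 0.6401 = -0.6401
Rating change = 16 * -0.6401
= -10.24

-10.24 rating points


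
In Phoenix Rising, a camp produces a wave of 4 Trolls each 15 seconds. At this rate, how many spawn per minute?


Spawns per minute = count * (60 / interval)
= 4 * (60 / 15)
= 4 * 4.0
= 16.0

16.0 per minute


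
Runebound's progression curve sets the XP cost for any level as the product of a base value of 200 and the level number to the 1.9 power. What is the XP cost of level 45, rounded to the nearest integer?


XP = 200 * level^1.9
Substitute level = 45:
XP = 200 * 45^1.9
= 200 * 1383.897
= 276779

276779 XP


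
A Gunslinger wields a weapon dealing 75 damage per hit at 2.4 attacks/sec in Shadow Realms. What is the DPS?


DPS = damage * attack_speed
= 75 * 2.4
= 180.0

180.0 DPS


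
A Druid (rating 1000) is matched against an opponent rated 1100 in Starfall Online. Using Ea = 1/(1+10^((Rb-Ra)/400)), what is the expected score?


Elo expected score: Ea = 1/(1 + 10^((Rb-Ra)/400))
Rb - Ra = 1100 - 1000 = 100
(Rb-Ra)/400 = 100/400 = 0.25
10^0.25 = 1.778279
Ea = 1/(1 + 1.778279) = 1/2.778279 = 0.3599

0.3599


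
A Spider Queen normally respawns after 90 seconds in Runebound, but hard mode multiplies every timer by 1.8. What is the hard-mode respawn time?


Respawn time = base * multiplier
= 90 * 1.8
= 162.0 seconds

162.0 seconds


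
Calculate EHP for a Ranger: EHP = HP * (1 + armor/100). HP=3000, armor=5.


EHP = 3000 * (1 + 5/100)
= 3000 * (1 + 0.05)
= 3000 * 1.05
= 3150.0

3150.0 EHP


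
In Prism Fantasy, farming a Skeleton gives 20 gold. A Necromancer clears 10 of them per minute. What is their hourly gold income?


Gold per minute = 20 * 10 = 200
Gold per hour = 200 * 60 = 12000

12000 gold/hour


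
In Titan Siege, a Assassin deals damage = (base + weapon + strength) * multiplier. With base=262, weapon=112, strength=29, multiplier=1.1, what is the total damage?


Sum base + weapon + str = 262 + 112 + 29 = 403
Multiply by 1.1:
403 * 1.1 = 443.3

443.3 damage


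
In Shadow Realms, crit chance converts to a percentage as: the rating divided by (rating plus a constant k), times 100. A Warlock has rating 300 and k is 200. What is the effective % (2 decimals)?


effective% = rating / (rating + k) * 100
= 300 / (300 + 200) * 100
= 300 / 500 * 100
= 0.6 * 100
= 60.00%

60.00%


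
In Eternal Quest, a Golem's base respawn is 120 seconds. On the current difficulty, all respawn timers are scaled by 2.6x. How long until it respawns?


Respawn time = base * multiplier
= 120 * 2.6
= 312.0 seconds

312.0 seconds


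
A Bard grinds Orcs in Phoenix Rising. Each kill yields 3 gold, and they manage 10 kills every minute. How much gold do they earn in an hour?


Gold per minute = 3 * 10 = 30
Gold per hour = 30 * 60 = 1800

1800 gold/hour


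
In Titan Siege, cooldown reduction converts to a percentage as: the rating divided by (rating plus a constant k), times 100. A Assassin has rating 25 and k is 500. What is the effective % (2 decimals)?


effective% = rating / (rating + k) * 100
= 25 / (25 + 500) * 100
= 25 / 525 * 100
= 0.047619 * 100
= 4.76%

4.76%


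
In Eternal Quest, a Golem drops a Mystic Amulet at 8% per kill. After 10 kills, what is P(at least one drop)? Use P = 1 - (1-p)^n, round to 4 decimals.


P(at least one) = 1 - P(none) = 1 - (1-p)^n
p = 8/100 = 0.08
1 - p = 0.92
(1 - p)^10 = 0.92^10 = 0.434388
P(at least one) = 1 - 0.434388 = 0.5656

0.5656


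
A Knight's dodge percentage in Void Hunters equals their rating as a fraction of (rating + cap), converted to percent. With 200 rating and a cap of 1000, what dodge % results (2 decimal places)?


dodge% = 200 / (200 + 1000) * 100
= 200 / 1200 * 100
= 0.166667 * 100
= 16.67%

16.67%


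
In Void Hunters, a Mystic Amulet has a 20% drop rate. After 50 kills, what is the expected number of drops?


Expected drops = kills * (drop_rate / 100)
= 50 * (20 / 100)
= 50 * 0.2
= 10.0

10.0 drops


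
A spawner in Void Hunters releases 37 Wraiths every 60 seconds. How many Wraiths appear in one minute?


Spawns per minute = count * (60 / interval)
= 37 * (60 / 60)
= 37 * 1.0
= 37.0

37.0 per minute


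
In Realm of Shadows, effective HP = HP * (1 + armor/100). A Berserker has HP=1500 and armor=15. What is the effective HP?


EHP = 1500 * (1 + 15/100)
= 1500 * (1 + 0.15)
= 1500 * 1.15
= 1725.0

1725.0 EHP


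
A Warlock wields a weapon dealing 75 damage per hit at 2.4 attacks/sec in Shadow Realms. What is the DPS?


DPS = damage * attack_speed
= 75 * 2.4
= 180.0

180.0 DPS


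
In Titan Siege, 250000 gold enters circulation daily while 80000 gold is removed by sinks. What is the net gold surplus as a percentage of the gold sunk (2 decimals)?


Net gold = 250000 - 80000 = 170000
Inflation rate = net / sunk * 100 = 170000 / 80000 * 100
= 2.125 * 100
= 212.50%

212.50%


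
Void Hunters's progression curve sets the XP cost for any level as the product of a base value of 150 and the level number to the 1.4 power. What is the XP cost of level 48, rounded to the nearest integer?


XP = 150 * level^1.4
Substitute level = 48:
XP = 150 * 48^1.4
= 150 * 225.8072
= 33871

33871 XP


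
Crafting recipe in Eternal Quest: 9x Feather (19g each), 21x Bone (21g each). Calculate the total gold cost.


Cost breakdown:
  Feather: 9 * 19 = 171
  Bone: 21 * 21 = 441
Total = 171 + 441 = 612

612 gold


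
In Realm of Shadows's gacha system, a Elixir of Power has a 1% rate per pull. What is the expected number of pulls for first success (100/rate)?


Expected pulls for a geometric distribution = 1/p = 100 / rate%
= 100 / 1
= 100.0

100.0 pulls


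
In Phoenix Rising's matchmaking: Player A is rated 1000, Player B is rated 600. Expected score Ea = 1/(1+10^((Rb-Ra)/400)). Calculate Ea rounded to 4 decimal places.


Elo expected score: Ea = 1/(1 + 10^((Rb-Ra)/400))
Rb - Ra = 600 - 1000 = -400
(Rb-Ra)/400 = -400/400 = -1.0
10^-1.0 = 0.1
Ea = 1/(1 + 0.1) = 1/1.1 = 0.9091

0.9091


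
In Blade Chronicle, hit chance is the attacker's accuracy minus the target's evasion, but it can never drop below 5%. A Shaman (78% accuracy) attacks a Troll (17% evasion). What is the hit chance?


accuracy - evasion = 78 - 17 = 61
Apply floor: max(61, 5) = 61
Hit chance = 61%

61%


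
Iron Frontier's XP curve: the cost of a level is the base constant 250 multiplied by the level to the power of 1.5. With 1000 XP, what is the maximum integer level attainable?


XP = 250 * level^1.5, so level = (XP / 250)^(1/1.5)
= (1000 / 250)^(1/1.5)
= 4.0^0.6667
= 2.5198
Floor: level = 2

level 2


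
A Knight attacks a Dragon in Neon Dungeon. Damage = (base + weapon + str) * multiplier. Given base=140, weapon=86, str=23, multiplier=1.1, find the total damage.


Sum base + weapon + str = 140 + 86 + 23 = 249
Multiply by 1.1:
249 * 1.1 = 273.9

273.9 damage


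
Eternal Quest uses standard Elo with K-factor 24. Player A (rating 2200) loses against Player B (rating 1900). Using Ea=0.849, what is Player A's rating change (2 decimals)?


Elo update: delta = K * (S - Ea), where S = 0 (loses)
S - Ea = 0 - 0.849 = -0.849
Rating change = 24 * -0.849
= -20.38

-20.38 rating points


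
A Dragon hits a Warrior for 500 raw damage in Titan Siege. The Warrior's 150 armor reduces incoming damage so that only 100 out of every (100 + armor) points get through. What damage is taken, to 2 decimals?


actual = 500 * 100 / (100 + 150)
= 500 * 100 / 250
= 50000 / 250
= 200.00

200.00 damage


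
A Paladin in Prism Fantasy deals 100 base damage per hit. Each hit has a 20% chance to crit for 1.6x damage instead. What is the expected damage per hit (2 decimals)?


E[dmg] = base * (1 + crit_chance * (crit_mult - 1))
cc as decimal = 20/100 = 0.2
cm - 1 = 1.6 - 1 = 0.6
Bonus factor = 0.2 * 0.6 = 0.12
Total multiplier = 1 + 0.12 = 1.12
Expected damage = 100 * 1.12 = 112.00

112.00 damage


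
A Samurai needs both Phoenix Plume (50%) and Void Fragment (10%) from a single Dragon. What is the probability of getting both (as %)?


For independent events, P(both) = P(A) * P(B)
= 50% * 10%
= 500 / 100 %
= 5.0%

5.0%


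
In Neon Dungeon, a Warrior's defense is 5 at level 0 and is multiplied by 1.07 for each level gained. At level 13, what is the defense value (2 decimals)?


value = base * growth^level
= 5 * 1.07^13
= 5 * 2.409845
= 12.05

12.05 defense


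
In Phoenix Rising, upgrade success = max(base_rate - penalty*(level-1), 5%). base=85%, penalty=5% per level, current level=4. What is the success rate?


raw_rate = 85 - 5 * (4 - 1)
= 85 - 5 * 3
= 85 - 15
= 70
Apply floor: max(70, 5) = 70%

70%


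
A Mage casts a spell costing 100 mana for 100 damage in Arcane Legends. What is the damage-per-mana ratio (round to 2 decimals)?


Efficiency = damage / mana
= 100 / 100
= 1.00

1.00 dmg/mana


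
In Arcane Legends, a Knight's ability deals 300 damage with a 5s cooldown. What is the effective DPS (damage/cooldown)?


DPS = damage / cooldown
= 300 / 5
= 60.00

60.00 DPS


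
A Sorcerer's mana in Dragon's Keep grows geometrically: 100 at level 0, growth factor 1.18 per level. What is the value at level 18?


value = base * growth^level
= 100 * 1.18^18
= 100 * 19.673251
= 1967.33

1967.33 mana


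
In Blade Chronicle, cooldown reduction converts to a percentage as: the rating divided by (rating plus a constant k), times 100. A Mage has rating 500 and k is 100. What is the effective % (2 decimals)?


effective% = rating / (rating + k) * 100
= 500 / (500 + 100) * 100
= 500 / 600 * 100
= 0.833333 * 100
= 83.33%

83.33%


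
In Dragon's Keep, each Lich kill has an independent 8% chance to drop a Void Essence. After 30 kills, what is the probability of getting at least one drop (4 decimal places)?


P(at least one) = 1 - P(none) = 1 - (1-p)^n
p = 8/100 = 0.08
1 - p = 0.92
(1 - p)^30 = 0.92^30 = 0.081966
P(at least one) = 1 - 0.081966 = 0.9180

0.9180


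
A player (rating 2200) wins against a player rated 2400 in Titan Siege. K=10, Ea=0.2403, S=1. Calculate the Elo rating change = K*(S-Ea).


Elo update: delta = K * (S - Ea), where S = 1 (wins)
S - Ea = 1 - 0.2403 = 0.7597
Rating change = 10 * 0.7597
= 7.60

7.60 rating points


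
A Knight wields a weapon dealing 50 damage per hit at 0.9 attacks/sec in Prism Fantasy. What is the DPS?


DPS = damage * attack_speed
= 50 * 0.9
= 45.0

45.0 DPS


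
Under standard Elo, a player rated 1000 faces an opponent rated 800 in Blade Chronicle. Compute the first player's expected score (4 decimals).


Elo expected score: Ea = 1/(1 + 10^((Rb-Ra)/400))
Rb - Ra = 800 - 1000 = -200
(Rb-Ra)/400 = -200/400 = -0.5
10^-0.5 = 0.316228
Ea = 1/(1 + 0.316228) = 1/1.316228 = 0.7597

0.7597


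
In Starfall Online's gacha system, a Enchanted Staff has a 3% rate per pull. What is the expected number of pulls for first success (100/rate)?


Expected pulls for a geometric distribution = 1/p = 100 / rate%
= 100 / 3
= 33.33

33.33 pulls


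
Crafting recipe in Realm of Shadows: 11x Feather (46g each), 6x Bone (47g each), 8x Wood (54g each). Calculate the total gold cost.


Cost breakdown:
  Feather: 11 * 46 = 506
  Bone: 6 * 47 = 282
  Wood: 8 * 54 = 432
Total = 506 + 282 + 432 = 1220

1220 gold


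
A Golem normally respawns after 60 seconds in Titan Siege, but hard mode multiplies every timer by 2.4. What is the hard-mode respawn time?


Respawn time = base * multiplier
= 60 * 2.4
= 144.0 seconds

144.0 seconds


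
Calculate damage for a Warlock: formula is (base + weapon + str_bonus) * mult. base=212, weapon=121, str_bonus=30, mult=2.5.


Sum base + weapon + str = 212 + 121 + 30 = 363
Multiply by 2.5:
363 * 2.5 = 907.5

907.5 damage


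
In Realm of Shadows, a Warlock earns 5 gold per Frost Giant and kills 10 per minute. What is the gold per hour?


Gold per minute = 5 * 10 = 50
Gold per hour = 50 * 60 = 3000

3000 gold/hour


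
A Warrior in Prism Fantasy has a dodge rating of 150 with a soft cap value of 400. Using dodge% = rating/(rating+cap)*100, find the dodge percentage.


dodge% = 150 / (150 + 400) * 100
= 150 / 550 * 100
= 0.272727 * 100
= 27.27%

27.27%


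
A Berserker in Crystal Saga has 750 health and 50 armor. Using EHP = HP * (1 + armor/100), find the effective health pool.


EHP = 750 * (1 + 50/100)
= 750 * (1 + 0.5)
= 750 * 1.5
= 1125.0

1125.0 EHP


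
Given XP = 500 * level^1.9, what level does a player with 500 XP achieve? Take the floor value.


XP = 500 * level^1.9, so level = (XP / 500)^(1/1.9)
= (500 / 500)^(1/1.9)
= 1.0^0.5263
= 1.0
Floor: level = 1

level 1


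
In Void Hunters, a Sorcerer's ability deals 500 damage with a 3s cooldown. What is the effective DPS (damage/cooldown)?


DPS = damage / cooldown
= 500 / 3
= 166.67

166.67 DPS


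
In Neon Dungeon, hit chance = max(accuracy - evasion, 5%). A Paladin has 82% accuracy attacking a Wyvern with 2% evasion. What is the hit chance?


accuracy - evasion = 82 - 2 = 80
Apply floor: max(80, 5) = 80
Hit chance = 80%

80%


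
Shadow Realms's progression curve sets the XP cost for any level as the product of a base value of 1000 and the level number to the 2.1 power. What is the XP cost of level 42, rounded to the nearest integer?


XP = 1000 * level^2.1
Substitute level = 42:
XP = 1000 * 42^2.1
= 1000 * 2563.4421
= 2563442

2563442 XP


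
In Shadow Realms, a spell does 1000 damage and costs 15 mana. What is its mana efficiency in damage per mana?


Efficiency = damage / mana
= 1000 / 15
= 66.67

66.67 dmg/mana


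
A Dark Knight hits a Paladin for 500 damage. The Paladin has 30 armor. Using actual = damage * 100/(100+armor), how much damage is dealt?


actual = 500 * 100 / (100 + 30)
= 500 * 100 / 130
= 50000 / 130
= 384.62

384.62 damage


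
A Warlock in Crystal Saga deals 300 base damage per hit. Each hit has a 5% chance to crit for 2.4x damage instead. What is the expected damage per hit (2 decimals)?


E[dmg] = base * (1 + crit_chance * (crit_mult - 1))
cc as decimal = 5/100 = 0.05
cm - 1 = 2.4 - 1 = 1.4
Bonus factor = 0.05 * 1.4 = 0.07
Total multiplier = 1 + 0.07 = 1.07
Expected damage = 300 * 1.07 = 321.00

321.00 damage


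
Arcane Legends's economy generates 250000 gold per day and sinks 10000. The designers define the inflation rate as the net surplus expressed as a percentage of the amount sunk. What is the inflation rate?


Net gold = 250000 - 10000 = 240000
Inflation rate = net / sunk * 100 = 240000 / 10000 * 100
= 24.0 * 100
= 2400.00%

2400.00%


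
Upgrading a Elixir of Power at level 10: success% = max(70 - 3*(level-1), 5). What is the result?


raw_rate = 70 - 3 * (10 - 1)
= 70 - 3 * 9
= 70 - 27
= 43
Apply floor: max(43, 5) = 43%

43%


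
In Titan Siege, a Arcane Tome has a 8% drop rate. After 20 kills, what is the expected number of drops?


Expected drops = kills * (drop_rate / 100)
= 20 * (8 / 100)
= 20 * 0.08
= 1.6

1.6 drops


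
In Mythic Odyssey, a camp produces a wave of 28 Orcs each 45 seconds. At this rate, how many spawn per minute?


Spawns per minute = count * (60 / interval)
= 28 * (60 / 45)
= 28 * 1.3333
= 37.33

37.33 per minute


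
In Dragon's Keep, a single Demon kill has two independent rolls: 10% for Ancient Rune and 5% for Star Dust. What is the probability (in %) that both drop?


For independent events, P(both) = P(A) * P(B)
= 10% * 5%
= 50 / 100 %
= 0.5%

0.5%


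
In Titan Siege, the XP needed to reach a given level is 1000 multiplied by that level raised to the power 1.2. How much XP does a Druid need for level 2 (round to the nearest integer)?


XP = 1000 * level^1.2
Substitute level = 2:
XP = 1000 * 2^1.2
= 1000 * 2.2974
= 2297

2297 XP


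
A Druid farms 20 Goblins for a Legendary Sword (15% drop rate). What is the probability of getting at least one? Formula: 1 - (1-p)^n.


P(at least one) = 1 - P(none) = 1 - (1-p)^n
p = 15/100 = 0.15
1 - p = 0.85
(1 - p)^20 = 0.85^20 = 0.038760
P(at least one) = 1 - 0.038760 = 0.9612

0.9612


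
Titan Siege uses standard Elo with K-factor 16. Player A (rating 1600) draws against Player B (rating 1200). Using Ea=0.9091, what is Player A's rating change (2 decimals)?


Elo update: delta = K * (S - Ea), where S = 0.5 (draws)
S - Ea = 0.5 - 0.9091 = -0.4091
Rating change = 16 * -0.4091
= -6.55

-6.55 rating points


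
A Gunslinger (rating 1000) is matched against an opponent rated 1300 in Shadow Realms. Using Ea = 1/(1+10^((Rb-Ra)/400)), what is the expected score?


Elo expected score: Ea = 1/(1 + 10^((Rb-Ra)/400))
Rb - Ra = 1300 - 1000 = 300
(Rb-Ra)/400 = 300/400 = 0.75
10^0.75 = 5.623413
Ea = 1/(1 + 5.623413) = 1/6.623413 = 0.1510

0.1510


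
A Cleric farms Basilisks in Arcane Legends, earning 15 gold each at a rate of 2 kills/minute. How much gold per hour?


Gold per minute = 15 * 2 = 30
Gold per hour = 30 * 60 = 1800

1800 gold/hour


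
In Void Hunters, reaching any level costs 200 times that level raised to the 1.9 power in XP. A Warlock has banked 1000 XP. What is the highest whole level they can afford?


XP = 200 * level^1.9, so level = (XP / 200)^(1/1.9)
= (1000 / 200)^(1/1.9)
= 5.0^0.5263
= 2.3328
Floor: level = 2

level 2


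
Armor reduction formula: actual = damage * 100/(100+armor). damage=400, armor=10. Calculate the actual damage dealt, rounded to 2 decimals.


actual = 400 * 100 / (100 + 10)
= 400 * 100 / 110
= 40000 / 110
= 363.64

363.64 damage


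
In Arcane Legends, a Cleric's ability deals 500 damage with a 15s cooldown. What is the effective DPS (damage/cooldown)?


DPS = damage / cooldown
= 500 / 15
= 33.33

33.33 DPS


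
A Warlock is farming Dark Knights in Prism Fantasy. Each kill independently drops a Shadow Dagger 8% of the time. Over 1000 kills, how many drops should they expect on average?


Expected drops = kills * (drop_rate / 100)
= 1000 * (8 / 100)
= 1000 * 0.08
= 80.0

80.0 drops


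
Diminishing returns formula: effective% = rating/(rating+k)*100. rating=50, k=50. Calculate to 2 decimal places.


effective% = rating / (rating + k) * 100
= 50 / (50 + 50) * 100
= 50 / 100 * 100
= 0.5 * 100
= 50.00%

50.00%


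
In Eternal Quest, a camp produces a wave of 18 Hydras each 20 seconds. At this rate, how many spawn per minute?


Spawns per minute = count * (60 / interval)
= 18 * (60 / 20)
= 18 * 3.0
= 54.0

54.0 per minute


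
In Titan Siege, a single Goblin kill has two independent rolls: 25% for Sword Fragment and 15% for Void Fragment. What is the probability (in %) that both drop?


For independent events, P(both) = P(A) * P(B)
= 25% * 15%
= 375 / 100 %
= 3.75%

3.75%


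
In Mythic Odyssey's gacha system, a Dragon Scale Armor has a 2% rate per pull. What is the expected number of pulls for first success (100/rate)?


Expected pulls for a geometric distribution = 1/p = 100 / rate%
= 100 / 2
= 50.0

50.0 pulls
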